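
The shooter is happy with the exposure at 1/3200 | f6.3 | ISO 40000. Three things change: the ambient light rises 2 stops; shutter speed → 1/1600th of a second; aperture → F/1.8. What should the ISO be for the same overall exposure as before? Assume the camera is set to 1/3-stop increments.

Scene light: 2 stops brighter.
Shutter speed: 1/3200 → 1/2500 → 1/2000 → 1/1600 — 1 stop slower (brighter).
Aperture: f/6.3 → f/5.6 → f/5 → f/4.5 → f/4 → f/3.5 → f/3.2 → f/2.8 → f/2.5 → f/2.2 → f/2 → f/1.8 — 3 2/3 stops larger aperture (brighter).
Net so far: 6 2/3 stops brighter. ISO: 40000 → 32000 → 25600 → 20000 → 16000 → 12800 → 10000 → 8000 → 6400 → 5000 → 4000 → 3200 → 2500 → 2000 → 1600 → 1250 → 1000 → 800 → 640 → 500 → 400.

ISO 400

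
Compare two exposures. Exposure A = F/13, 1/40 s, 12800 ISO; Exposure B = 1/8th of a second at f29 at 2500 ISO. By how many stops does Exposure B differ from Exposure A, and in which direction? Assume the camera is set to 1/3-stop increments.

2 1/3 stops darker

Aperture: f/13 → f/14 → f/16 → f/18 → f/20 → f/22 → f/25 → f/29 — 2 1/3 stops smaller aperture (darker).
Shutter speed: 1/40 → 1/30 → 1/25 → 1/20 → 1/15 → 1/13 → 1/10 → 1/8 — 2 1/3 stops longer (brighter).
ISO: 12800 → 10000 → 8000 → 6400 → 5000 → 4000 → 3200 → 2500 — 2 1/3 stops dropped (darker).
Net: −2 1/3 +2 1/3 −2 1/3 = −2 1/3 stops.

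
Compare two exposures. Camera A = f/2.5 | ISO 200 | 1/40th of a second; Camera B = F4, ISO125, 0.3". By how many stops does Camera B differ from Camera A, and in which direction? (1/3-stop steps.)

Aperture: f/2.5 → f/2.8 → f/3.2 → f/3.5 → f/4 — 1 1/3 stops narrower (darker).
Shutter speed: 1/40 → 1/30 → 1/25 → 1/20 → 1/15 → 1/13 → 1/10 → 1/8 → 1/6 → 1/5 → 1/4 → 0.3 — 3 2/3 stops slower (brighter).
ISO: 200 → 160 → 125 — 2/3 stop dropped (darker).
Net: −1 1/3 +3 2/3 −2/3 = +1 2/3 stops.

1 2/3 stops brighter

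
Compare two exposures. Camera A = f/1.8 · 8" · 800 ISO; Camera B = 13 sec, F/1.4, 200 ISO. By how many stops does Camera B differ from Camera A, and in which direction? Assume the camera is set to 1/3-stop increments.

Aperture: f/1.8 → f/1.6 → f/1.4 — 2/3 stop wider (brighter).
Shutter speed: 8 → 10 → 13 — 2/3 stop longer (brighter).
ISO: 800 → 640 → 500 → 400 → 320 → 250 → 200 — 2 stops dropped (darker).
Net: +2/3 +2/3 −2 = −2/3 stops.

2/3 stop darker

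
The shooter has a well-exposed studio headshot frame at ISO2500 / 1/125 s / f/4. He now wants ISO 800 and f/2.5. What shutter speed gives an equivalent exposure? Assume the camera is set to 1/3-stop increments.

ISO: 2500 → 2000 → 1600 → 1250 → 1000 → 800 — 1 2/3 stops dropped (darker).
Aperture: f/4 → f/3.5 → f/3.2 → f/2.8 → f/2.5 — 1 1/3 stops wider (brighter).
Net change so far: 1/3 stop darker. Offset with the shutter speed: 1/125 → 1/100.

1/100s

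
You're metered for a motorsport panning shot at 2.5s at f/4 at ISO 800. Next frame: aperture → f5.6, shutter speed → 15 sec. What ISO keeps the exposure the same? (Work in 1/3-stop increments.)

Aperture: f/4 → f/4.5 → f/5 → f/5.6 — 1 stop smaller aperture (darker).
Shutter speed: 2.5 → 3.2 → 4 → 5 → 6 → 8 → 10 → 13 → 15 — 2 2/3 stops slower (brighter).
Net change so far: 1 2/3 stops brighter. Offset with the ISO: 800 → 640 → 500 → 400 → 320 → 250.

ISO 250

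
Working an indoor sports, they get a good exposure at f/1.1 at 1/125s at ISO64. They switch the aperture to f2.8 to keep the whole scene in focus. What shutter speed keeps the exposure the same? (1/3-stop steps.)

1/20s

Aperture: f/1.1 → f/1.2 → f/1.4 → f/1.6 → f/1.8 → f/2 → f/2.2 → f/2.5 → f/2.8 — 2 2/3 stops narrower (darker).
Need 2 2/3 stops brighter from the shutter speed: 1/125 → 1/100 → 1/80 → 1/60 → 1/50 → 1/40 → 1/30 → 1/25 → 1/20.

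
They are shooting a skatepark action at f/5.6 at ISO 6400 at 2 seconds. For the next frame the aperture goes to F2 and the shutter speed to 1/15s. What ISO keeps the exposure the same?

ISO 25600

Aperture: f/5.6 → f/4 → f/2.8 → f/2 — 3 stops larger aperture (brighter).
Shutter speed: 2 → 1 → 1/2 → 1/4 → 1/8 → 1/15 — 5 stops shorter (darker).
Net change so far: 2 stops darker. Offset with the ISO: 6400 → 12800 → 25600.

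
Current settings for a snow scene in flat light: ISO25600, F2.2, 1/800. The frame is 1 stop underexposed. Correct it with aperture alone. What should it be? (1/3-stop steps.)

f/1.6

Underexposed by 1 stop → need 1 stop brighter.
Aperture: f/2.2 → f/2 → f/1.8 → f/1.6.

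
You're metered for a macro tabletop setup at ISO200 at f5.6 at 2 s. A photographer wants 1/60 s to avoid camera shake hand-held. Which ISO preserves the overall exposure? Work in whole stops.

Shutter speed: 2 → 1 → 1/2 → 1/4 → 1/8 → 1/15 → 1/30 → 1/60 — 7 stops faster (darker).
Need 7 stops brighter from the ISO: 200 → 400 → 800 → 1600 → 3200 → 6400 → 12800 → 25600.

ISO 25600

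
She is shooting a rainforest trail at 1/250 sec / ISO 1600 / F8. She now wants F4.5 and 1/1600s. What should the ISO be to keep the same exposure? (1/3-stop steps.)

Aperture: f/8 → f/7.1 → f/6.3 → f/5.6 → f/5 → f/4.5 — 1 2/3 stops opened up (brighter).
Shutter speed: 1/250 → 1/320 → 1/400 → 1/500 → 1/640 → 1/800 → 1/1000 → 1/1250 → 1/1600 — 2 2/3 stops shorter (darker).
Net change so far: 1 stop darker. Offset with the ISO: 1600 → 2000 → 2500 → 3200.

ISO 3200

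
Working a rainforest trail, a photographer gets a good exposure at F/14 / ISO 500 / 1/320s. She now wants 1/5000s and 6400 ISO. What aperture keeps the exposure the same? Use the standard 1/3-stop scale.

f/13

Shutter speed: 1/320 → 1/400 → 1/500 → 1/640 → 1/800 → 1/1000 → 1/1250 → 1/1600 → 1/2000 → 1/2500 → 1/3200 → 1/4000 → 1/5000 — 4 stops shorter (darker).
ISO: 500 → 640 → 800 → 1000 → 1250 → 1600 → 2000 → 2500 → 3200 → 4000 → 5000 → 6400 — 3 2/3 stops higher (brighter).
Net change so far: 1/3 stop darker. Offset with the aperture: f/14 → f/13.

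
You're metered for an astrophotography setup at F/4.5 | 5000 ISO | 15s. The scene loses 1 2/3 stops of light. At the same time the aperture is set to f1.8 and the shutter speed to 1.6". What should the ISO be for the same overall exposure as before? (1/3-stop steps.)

ISO 25600

Scene light: 1 2/3 stops darker.
Aperture: f/4.5 → f/4 → f/3.5 → f/3.2 → f/2.8 → f/2.5 → f/2.2 → f/2 → f/1.8 — 2 2/3 stops larger aperture (brighter).
Shutter speed: 15 → 13 → 10 → 8 → 6 → 5 → 4 → 3.2 → 2.5 → 2 → 1.6 — 3 1/3 stops shorter (darker).
Net so far: 2 1/3 stops darker. ISO: 5000 → 6400 → 8000 → 10000 → 12800 → 16000 → 20000 → 25600.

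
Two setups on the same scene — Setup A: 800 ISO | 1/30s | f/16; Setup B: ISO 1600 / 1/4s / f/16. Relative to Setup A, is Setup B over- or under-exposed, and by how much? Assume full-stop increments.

Aperture: unchanged.
Shutter speed: 1/30 → 1/15 → 1/8 → 1/4 — 3 stops longer (brighter).
ISO: 800 → 1600 — 1 stop higher (brighter).
Net: +3 +1 = +4 stops.

4 stops brighter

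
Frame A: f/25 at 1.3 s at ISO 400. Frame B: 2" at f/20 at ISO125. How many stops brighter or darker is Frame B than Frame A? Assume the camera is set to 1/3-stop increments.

1/3 stop darker

Aperture: f/25 → f/22 → f/20 — 2/3 stop larger aperture (brighter).
Shutter speed: 1.3 → 1.6 → 2 — 2/3 stop longer (brighter).
ISO: 400 → 320 → 250 → 200 → 160 → 125 — 1 2/3 stops dropped (darker).
Net: +2/3 +2/3 −1 2/3 = −1/3 stops.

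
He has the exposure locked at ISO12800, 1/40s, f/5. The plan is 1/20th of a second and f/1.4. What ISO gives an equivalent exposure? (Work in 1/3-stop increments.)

Shutter speed: 1/40 → 1/30 → 1/25 → 1/20 — 1 stop longer (brighter).
Aperture: f/5 → f/4.5 → f/4 → f/3.5 → f/3.2 → f/2.8 → f/2.5 → f/2.2 → f/2 → f/1.8 → f/1.6 → f/1.4 — 3 2/3 stops larger aperture (brighter).
Net change so far: 4 2/3 stops brighter. Offset with the ISO: 12800 → 10000 → 8000 → 6400 → 5000 → 4000 → 3200 → 2500 → 2000 → 1600 → 1250 → 1000 → 800 → 640 → 500.

ISO 500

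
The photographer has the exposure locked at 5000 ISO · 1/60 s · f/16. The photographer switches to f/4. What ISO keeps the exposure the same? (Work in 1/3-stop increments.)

Aperture: f/16 → f/14 → f/13 → f/11 → f/10 → f/9 → f/8 → f/7.1 → f/6.3 → f/5.6 → f/5 → f/4.5 → f/4 — 4 stops opened up (brighter).
Need 4 stops darker from the ISO: 5000 → 4000 → 3200 → 2500 → 2000 → 1600 → 1250 → 1000 → 800 → 640 → 500 → 400 → 320.

ISO 320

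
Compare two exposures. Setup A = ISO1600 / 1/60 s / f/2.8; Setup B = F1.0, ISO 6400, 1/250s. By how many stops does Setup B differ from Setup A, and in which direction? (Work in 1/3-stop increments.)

3 stops brighter

Aperture: f/2.8 → f/2.5 → f/2.2 → f/2 → f/1.8 → f/1.6 → f/1.4 → f/1.2 → f/1.1 → f/1.0 — 3 stops opened up (brighter).
Shutter speed: 1/60 → 1/80 → 1/100 → 1/125 → 1/160 → 1/200 → 1/250 — 2 stops faster (darker).
ISO: 1600 → 2000 → 2500 → 3200 → 4000 → 5000 → 6400 — 2 stops higher (brighter).
Net: +3 −2 +2 = +3 stops.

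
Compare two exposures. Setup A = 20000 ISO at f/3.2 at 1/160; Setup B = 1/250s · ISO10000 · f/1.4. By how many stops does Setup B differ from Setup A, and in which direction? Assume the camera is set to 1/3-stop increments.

Aperture: f/3.2 → f/2.8 → f/2.5 → f/2.2 → f/2 → f/1.8 → f/1.6 → f/1.4 — 2 1/3 stops larger aperture (brighter).
Shutter speed: 1/160 → 1/200 → 1/250 — 2/3 stop faster (darker).
ISO: 20000 → 16000 → 12800 → 10000 — 1 stop dropped (darker).
Net: +2 1/3 −2/3 −1 = +2/3 stops.

2/3 stop brighter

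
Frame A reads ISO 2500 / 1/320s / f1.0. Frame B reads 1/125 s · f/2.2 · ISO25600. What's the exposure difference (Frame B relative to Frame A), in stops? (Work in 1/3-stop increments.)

Aperture: f/1.0 → f/1.1 → f/1.2 → f/1.4 → f/1.6 → f/1.8 → f/2 → f/2.2 — 2 1/3 stops narrower (darker).
Shutter speed: 1/320 → 1/250 → 1/200 → 1/160 → 1/125 — 1 1/3 stops longer (brighter).
ISO: 2500 → 3200 → 4000 → 5000 → 6400 → 8000 → 10000 → 12800 → 16000 → 20000 → 25600 — 3 1/3 stops higher (brighter).
Net: −2 1/3 +1 1/3 +3 1/3 = +2 1/3 stops.

2 1/3 stops brighter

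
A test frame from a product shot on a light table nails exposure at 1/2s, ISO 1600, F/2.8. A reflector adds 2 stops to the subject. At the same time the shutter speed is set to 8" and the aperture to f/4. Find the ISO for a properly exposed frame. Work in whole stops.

Scene light: 2 stops brighter.
Shutter speed: 1/2 → 1 → 2 → 4 → 8 — 4 stops slower (brighter).
Aperture: f/2.8 → f/4 — 1 stop stopped down (darker).
Net so far: 5 stops brighter. ISO: 1600 → 800 → 400 → 200 → 100 → 50.

ISO 50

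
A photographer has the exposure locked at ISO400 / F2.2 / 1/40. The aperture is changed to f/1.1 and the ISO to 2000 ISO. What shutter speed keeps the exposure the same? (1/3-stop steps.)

Aperture: f/2.2 → f/2 → f/1.8 → f/1.6 → f/1.4 → f/1.2 → f/1.1 — 2 stops opened up (brighter).
ISO: 400 → 500 → 640 → 800 → 1000 → 1250 → 1600 → 2000 — 2 1/3 stops raised (brighter).
Net change so far: 4 1/3 stops brighter. Offset with the shutter speed: 1/40 → 1/50 → 1/60 → 1/80 → 1/100 → 1/125 → 1/160 → 1/200 → 1/250 → 1/320 → 1/400 → 1/500 → 1/640 → 1/800.

1/800s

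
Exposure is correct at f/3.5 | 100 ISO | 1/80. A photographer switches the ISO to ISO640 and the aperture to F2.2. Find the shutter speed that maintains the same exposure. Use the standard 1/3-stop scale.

1/1250s

ISO: 100 → 125 → 160 → 200 → 250 → 320 → 400 → 500 → 640 — 2 2/3 stops raised (brighter).
Aperture: f/3.5 → f/3.2 → f/2.8 → f/2.5 → f/2.2 — 1 1/3 stops wider (brighter).
Net change so far: 4 stops brighter. Offset with the shutter speed: 1/80 → 1/100 → 1/125 → 1/160 → 1/200 → 1/250 → 1/320 → 1/400 → 1/500 → 1/640 → 1/800 → 1/1000 → 1/1250.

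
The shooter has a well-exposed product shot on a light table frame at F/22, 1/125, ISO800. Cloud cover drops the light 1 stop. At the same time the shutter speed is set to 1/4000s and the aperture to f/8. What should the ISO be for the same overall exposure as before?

Scene light: 1 stop darker.
Shutter speed: 1/125 → 1/250 → 1/500 → 1/1000 → 1/2000 → 1/4000 — 5 stops shorter (darker).
Aperture: f/22 → f/16 → f/11 → f/8 — 3 stops opened up (brighter).
Net so far: 3 stops darker. ISO: 800 → 1600 → 3200 → 6400.

ISO 6400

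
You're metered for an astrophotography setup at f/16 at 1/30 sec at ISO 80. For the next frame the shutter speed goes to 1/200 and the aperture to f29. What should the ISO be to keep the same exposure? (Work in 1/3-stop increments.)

ISO 1600

Shutter speed: 1/30 → 1/40 → 1/50 → 1/60 → 1/80 → 1/100 → 1/125 → 1/160 → 1/200 — 2 2/3 stops shorter (darker).
Aperture: f/16 → f/18 → f/20 → f/22 → f/25 → f/29 — 1 2/3 stops stopped down (darker).
Net change so far: 4 1/3 stops darker. Offset with the ISO: 80 → 100 → 125 → 160 → 200 → 250 → 320 → 400 → 500 → 640 → 800 → 1000 → 1250 → 1600.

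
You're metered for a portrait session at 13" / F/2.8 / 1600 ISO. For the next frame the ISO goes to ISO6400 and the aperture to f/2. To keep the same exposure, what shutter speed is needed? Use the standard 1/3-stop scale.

ISO: 1600 → 2000 → 2500 → 3200 → 4000 → 5000 → 6400 — 2 stops higher (brighter).
Aperture: f/2.8 → f/2.5 → f/2.2 → f/2 — 1 stop opened up (brighter).
Net change so far: 3 stops brighter. Offset with the shutter speed: 13 → 10 → 8 → 6 → 5 → 4 → 3.2 → 2.5 → 2 → 1.6.

1.6 s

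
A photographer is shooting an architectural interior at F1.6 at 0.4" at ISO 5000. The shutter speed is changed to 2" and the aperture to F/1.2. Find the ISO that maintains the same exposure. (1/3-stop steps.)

ISO 640

Shutter speed: 0.4 → 0.5 → 0.6 → 0.8 → 1 → 1.3 → 1.6 → 2 — 2 1/3 stops longer (brighter).
Aperture: f/1.6 → f/1.4 → f/1.2 — 2/3 stop larger aperture (brighter).
Net change so far: 3 stops brighter. Offset with the ISO: 5000 → 4000 → 3200 → 2500 → 2000 → 1600 → 1250 → 1000 → 800 → 640.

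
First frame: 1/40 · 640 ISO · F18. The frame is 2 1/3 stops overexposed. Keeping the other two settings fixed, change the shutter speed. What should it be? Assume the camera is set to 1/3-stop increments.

1/200s

Overexposed by 2 1/3 stops → need 2 1/3 stops darker.
Shutter speed: 1/40 → 1/50 → 1/60 → 1/80 → 1/100 → 1/125 → 1/160 → 1/200.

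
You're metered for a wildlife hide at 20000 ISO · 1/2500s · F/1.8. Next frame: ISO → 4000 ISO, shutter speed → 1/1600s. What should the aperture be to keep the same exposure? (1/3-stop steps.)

ISO: 20000 → 16000 → 12800 → 10000 → 8000 → 6400 → 5000 → 4000 — 2 1/3 stops lower (darker).
Shutter speed: 1/2500 → 1/2000 → 1/1600 — 2/3 stop slower (brighter).
Net change so far: 1 2/3 stops darker. Offset with the aperture: f/1.8 → f/1.6 → f/1.4 → f/1.2 → f/1.1 → f/1.0.

f/1.0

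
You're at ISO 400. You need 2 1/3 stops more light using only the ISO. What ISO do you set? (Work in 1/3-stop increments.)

ISO 2000

ISO: 400 → 500 → 640 → 800 → 1000 → 1250 → 1600 → 2000 — 2 1/3 stops raised (brighter).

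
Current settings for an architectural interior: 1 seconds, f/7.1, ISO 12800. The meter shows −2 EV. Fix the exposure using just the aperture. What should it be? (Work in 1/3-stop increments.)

f/3.5

Underexposed by 2 stops → need 2 stops brighter.
Aperture: f/7.1 → f/6.3 → f/5.6 → f/5 → f/4.5 → f/4 → f/3.5.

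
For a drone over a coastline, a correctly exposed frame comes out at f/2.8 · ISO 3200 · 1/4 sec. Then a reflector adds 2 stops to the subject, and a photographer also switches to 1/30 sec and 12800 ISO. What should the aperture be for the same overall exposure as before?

f/4

Scene light: 2 stops brighter.
Shutter speed: 1/4 → 1/8 → 1/15 → 1/30 — 3 stops faster (darker).
ISO: 3200 → 6400 → 12800 — 2 stops higher (brighter).
Net so far: 1 stop brighter. Aperture: f/2.8 → f/4.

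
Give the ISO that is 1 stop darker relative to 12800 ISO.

ISO 6400

ISO: 12800 → 6400 — 1 stop lower (darker).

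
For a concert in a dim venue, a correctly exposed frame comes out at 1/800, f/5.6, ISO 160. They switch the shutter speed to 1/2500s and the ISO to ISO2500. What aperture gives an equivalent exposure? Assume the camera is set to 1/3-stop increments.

Shutter speed: 1/800 → 1/1000 → 1/1250 → 1/1600 → 1/2000 → 1/2500 — 1 2/3 stops faster (darker).
ISO: 160 → 200 → 250 → 320 → 400 → 500 → 640 → 800 → 1000 → 1250 → 1600 → 2000 → 2500 — 4 stops raised (brighter).
Net change so far: 2 1/3 stops brighter. Offset with the aperture: f/5.6 → f/6.3 → f/7.1 → f/8 → f/9 → f/10 → f/11 → f/13.

f/13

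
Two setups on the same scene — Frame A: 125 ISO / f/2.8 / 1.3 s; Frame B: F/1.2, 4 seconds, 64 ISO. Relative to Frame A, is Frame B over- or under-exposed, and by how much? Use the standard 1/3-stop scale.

3 stops brighter

Aperture: f/2.8 → f/2.5 → f/2.2 → f/2 → f/1.8 → f/1.6 → f/1.4 → f/1.2 — 2 1/3 stops larger aperture (brighter).
Shutter speed: 1.3 → 1.6 → 2 → 2.5 → 3.2 → 4 — 1 2/3 stops longer (brighter).
ISO: 125 → 100 → 80 → 64 — 1 stop dropped (darker).
Net: +2 1/3 +1 2/3 −1 = +3 stops.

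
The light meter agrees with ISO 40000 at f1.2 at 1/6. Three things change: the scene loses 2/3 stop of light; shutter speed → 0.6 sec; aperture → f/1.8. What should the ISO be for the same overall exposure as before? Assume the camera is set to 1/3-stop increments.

ISO 32000

Scene light: 2/3 stop darker.
Shutter speed: 1/6 → 1/5 → 1/4 → 0.3 → 0.4 → 0.5 → 0.6 — 2 stops longer (brighter).
Aperture: f/1.2 → f/1.4 → f/1.6 → f/1.8 — 1 stop smaller aperture (darker).
Net so far: 1/3 stop brighter. ISO: 40000 → 32000.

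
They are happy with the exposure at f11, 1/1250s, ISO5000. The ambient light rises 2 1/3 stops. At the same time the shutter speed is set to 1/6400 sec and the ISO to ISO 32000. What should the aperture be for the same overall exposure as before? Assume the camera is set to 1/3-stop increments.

Scene light: 2 1/3 stops brighter.
Shutter speed: 1/1250 → 1/1600 → 1/2000 → 1/2500 → 1/3200 → 1/4000 → 1/5000 → 1/6400 — 2 1/3 stops faster (darker).
ISO: 5000 → 6400 → 8000 → 10000 → 12800 → 16000 → 20000 → 25600 → 32000 — 2 2/3 stops raised (brighter).
Net so far: 2 2/3 stops brighter. Aperture: f/11 → f/13 → f/14 → f/16 → f/18 → f/20 → f/22 → f/25 → f/29.

f/29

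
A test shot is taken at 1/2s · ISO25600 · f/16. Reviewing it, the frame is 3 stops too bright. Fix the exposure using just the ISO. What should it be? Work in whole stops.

ISO 3200

Overexposed by 3 stops → need 3 stops darker.
ISO: 25600 → 12800 → 6400 → 3200.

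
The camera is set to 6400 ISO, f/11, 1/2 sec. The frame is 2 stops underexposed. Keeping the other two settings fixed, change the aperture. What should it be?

f/5.6

Underexposed by 2 stops → need 2 stops brighter.
Aperture: f/11 → f/8 → f/5.6.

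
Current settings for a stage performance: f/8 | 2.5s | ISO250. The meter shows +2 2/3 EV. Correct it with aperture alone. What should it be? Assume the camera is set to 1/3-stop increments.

f/20

Overexposed by 2 2/3 stops → need 2 2/3 stops darker.
Aperture: f/8 → f/9 → f/10 → f/11 → f/13 → f/14 → f/16 → f/18 → f/20.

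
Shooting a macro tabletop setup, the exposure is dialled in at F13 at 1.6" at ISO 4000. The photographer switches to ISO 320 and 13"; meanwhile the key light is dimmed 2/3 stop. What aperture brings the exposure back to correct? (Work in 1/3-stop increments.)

Scene light: 2/3 stop darker.
ISO: 4000 → 3200 → 2500 → 2000 → 1600 → 1250 → 1000 → 800 → 640 → 500 → 400 → 320 — 3 2/3 stops dropped (darker).
Shutter speed: 1.6 → 2 → 2.5 → 3.2 → 4 → 5 → 6 → 8 → 10 → 13 — 3 stops longer (brighter).
Net so far: 1 1/3 stops darker. Aperture: f/13 → f/11 → f/10 → f/9 → f/8.

f/8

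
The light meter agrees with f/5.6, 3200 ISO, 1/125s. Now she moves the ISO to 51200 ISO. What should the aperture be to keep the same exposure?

f/22

ISO: 3200 → 6400 → 12800 → 25600 → 51200 — 4 stops higher (brighter).
Need 4 stops darker from the aperture: f/5.6 → f/8 → f/11 → f/16 → f/22.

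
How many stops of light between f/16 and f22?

1 stop

f/16 → f/22 — count the steps: 1 stop.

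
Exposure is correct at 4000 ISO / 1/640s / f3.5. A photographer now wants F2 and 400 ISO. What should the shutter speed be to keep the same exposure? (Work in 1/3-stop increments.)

Aperture: f/3.5 → f/3.2 → f/2.8 → f/2.5 → f/2.2 → f/2 — 1 2/3 stops larger aperture (brighter).
ISO: 4000 → 3200 → 2500 → 2000 → 1600 → 1250 → 1000 → 800 → 640 → 500 → 400 — 3 1/3 stops lower (darker).
Net change so far: 1 2/3 stops darker. Offset with the shutter speed: 1/640 → 1/500 → 1/400 → 1/320 → 1/250 → 1/200.

1/200s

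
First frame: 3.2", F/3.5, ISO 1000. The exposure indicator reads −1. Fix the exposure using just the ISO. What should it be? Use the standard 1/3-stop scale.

ISO 2000

Underexposed by 1 stop → need 1 stop brighter.
ISO: 1000 → 1250 → 1600 → 2000.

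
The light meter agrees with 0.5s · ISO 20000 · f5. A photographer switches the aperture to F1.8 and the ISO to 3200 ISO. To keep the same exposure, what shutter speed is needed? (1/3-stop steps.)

Aperture: f/5 → f/4.5 → f/4 → f/3.5 → f/3.2 → f/2.8 → f/2.5 → f/2.2 → f/2 → f/1.8 — 3 stops wider (brighter).
ISO: 20000 → 16000 → 12800 → 10000 → 8000 → 6400 → 5000 → 4000 → 3200 — 2 2/3 stops lower (darker).
Net change so far: 1/3 stop brighter. Offset with the shutter speed: 0.5 → 0.4.

0.4 s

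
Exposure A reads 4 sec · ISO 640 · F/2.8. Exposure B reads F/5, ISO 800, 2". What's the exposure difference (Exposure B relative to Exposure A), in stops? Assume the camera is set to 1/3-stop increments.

2 1/3 stops darker

Aperture: f/2.8 → f/3.2 → f/3.5 → f/4 → f/4.5 → f/5 — 1 2/3 stops narrower (darker).
Shutter speed: 4 → 3.2 → 2.5 → 2 — 1 stop shorter (darker).
ISO: 640 → 800 — 1/3 stop raised (brighter).
Net: −1 2/3 −1 +1/3 = −2 1/3 stops.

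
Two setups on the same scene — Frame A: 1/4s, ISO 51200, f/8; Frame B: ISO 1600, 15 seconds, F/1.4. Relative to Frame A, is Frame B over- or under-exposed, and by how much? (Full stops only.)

Aperture: f/8 → f/5.6 → f/4 → f/2.8 → f/2 → f/1.4 — 5 stops wider (brighter).
Shutter speed: 1/4 → 1/2 → 1 → 2 → 4 → 8 → 15 — 6 stops slower (brighter).
ISO: 51200 → 25600 → 12800 → 6400 → 3200 → 1600 — 5 stops dropped (darker).
Net: +5 +6 −5 = +6 stops.

6 stops brighter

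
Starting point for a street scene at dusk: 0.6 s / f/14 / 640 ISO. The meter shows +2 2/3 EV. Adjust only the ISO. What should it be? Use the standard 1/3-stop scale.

Overexposed by 2 2/3 stops → need 2 2/3 stops darker.
ISO: 640 → 500 → 400 → 320 → 250 → 200 → 160 → 125 → 100.

ISO 100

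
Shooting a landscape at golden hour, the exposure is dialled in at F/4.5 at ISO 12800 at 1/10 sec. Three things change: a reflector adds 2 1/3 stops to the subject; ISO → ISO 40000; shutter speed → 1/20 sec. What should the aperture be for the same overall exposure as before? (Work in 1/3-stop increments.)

f/13

Scene light: 2 1/3 stops brighter.
ISO: 12800 → 16000 → 20000 → 25600 → 32000 → 40000 — 1 2/3 stops raised (brighter).
Shutter speed: 1/10 → 1/13 → 1/15 → 1/20 — 1 stop faster (darker).
Net so far: 3 stops brighter. Aperture: f/4.5 → f/5 → f/5.6 → f/6.3 → f/7.1 → f/8 → f/9 → f/10 → f/11 → f/13.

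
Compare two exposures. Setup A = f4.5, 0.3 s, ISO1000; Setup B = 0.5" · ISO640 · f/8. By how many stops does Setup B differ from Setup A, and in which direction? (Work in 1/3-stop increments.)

Aperture: f/4.5 → f/5 → f/5.6 → f/6.3 → f/7.1 → f/8 — 1 2/3 stops narrower (darker).
Shutter speed: 0.3 → 0.4 → 0.5 — 2/3 stop longer (brighter).
ISO: 1000 → 800 → 640 — 2/3 stop dropped (darker).
Net: −1 2/3 +2/3 −2/3 = −1 2/3 stops.

1 2/3 stops darker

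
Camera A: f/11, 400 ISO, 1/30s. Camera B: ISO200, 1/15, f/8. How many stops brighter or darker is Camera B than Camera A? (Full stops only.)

Aperture: f/11 → f/8 — 1 stop larger aperture (brighter).
Shutter speed: 1/30 → 1/15 — 1 stop slower (brighter).
ISO: 400 → 200 — 1 stop dropped (darker).
Net: +1 +1 −1 = +1 stop.

1 stop brighter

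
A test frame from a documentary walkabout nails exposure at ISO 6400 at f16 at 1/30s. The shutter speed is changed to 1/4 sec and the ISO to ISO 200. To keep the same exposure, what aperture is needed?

Shutter speed: 1/30 → 1/15 → 1/8 → 1/4 — 3 stops slower (brighter).
ISO: 6400 → 3200 → 1600 → 800 → 400 → 200 — 5 stops lower (darker).
Net change so far: 2 stops darker. Offset with the aperture: f/16 → f/11 → f/8.

f/8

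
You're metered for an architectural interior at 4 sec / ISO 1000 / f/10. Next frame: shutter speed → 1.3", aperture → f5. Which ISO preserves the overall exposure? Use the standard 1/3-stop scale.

Shutter speed: 4 → 3.2 → 2.5 → 2 → 1.6 → 1.3 — 1 2/3 stops shorter (darker).
Aperture: f/10 → f/9 → f/8 → f/7.1 → f/6.3 → f/5.6 → f/5 — 2 stops wider (brighter).
Net change so far: 1/3 stop brighter. Offset with the ISO: 1000 → 800.

ISO 800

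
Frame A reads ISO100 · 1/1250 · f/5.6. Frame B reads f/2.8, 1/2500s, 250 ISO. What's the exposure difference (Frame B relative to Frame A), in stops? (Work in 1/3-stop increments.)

2 1/3 stops brighter

Aperture: f/5.6 → f/5 → f/4.5 → f/4 → f/3.5 → f/3.2 → f/2.8 — 2 stops opened up (brighter).
Shutter speed: 1/1250 → 1/1600 → 1/2000 → 1/2500 — 1 stop faster (darker).
ISO: 100 → 125 → 160 → 200 → 250 — 1 1/3 stops higher (brighter).
Net: +2 −1 +1 1/3 = +2 1/3 stops.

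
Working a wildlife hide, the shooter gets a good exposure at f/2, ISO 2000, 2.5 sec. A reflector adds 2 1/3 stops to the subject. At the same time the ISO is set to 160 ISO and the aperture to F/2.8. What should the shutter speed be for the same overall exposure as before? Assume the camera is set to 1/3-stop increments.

Scene light: 2 1/3 stops brighter.
ISO: 2000 → 1600 → 1250 → 1000 → 800 → 640 → 500 → 400 → 320 → 250 → 200 → 160 — 3 2/3 stops lower (darker).
Aperture: f/2 → f/2.2 → f/2.5 → f/2.8 — 1 stop smaller aperture (darker).
Net so far: 2 1/3 stops darker. Shutter speed: 2.5 → 3.2 → 4 → 5 → 6 → 8 → 10 → 13.

13 s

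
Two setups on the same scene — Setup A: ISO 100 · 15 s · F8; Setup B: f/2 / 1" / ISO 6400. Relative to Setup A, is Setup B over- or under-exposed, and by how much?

Aperture: f/8 → f/5.6 → f/4 → f/2.8 → f/2 — 4 stops opened up (brighter).
Shutter speed: 15 → 8 → 4 → 2 → 1 — 4 stops shorter (darker).
ISO: 100 → 200 → 400 → 800 → 1600 → 3200 → 6400 — 6 stops higher (brighter).
Net: +4 −4 +6 = +6 stops.

6 stops brighter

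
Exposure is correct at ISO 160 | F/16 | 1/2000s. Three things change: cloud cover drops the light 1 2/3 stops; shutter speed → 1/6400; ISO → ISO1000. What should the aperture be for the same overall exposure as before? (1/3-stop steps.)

Scene light: 1 2/3 stops darker.
Shutter speed: 1/2000 → 1/2500 → 1/3200 → 1/4000 → 1/5000 → 1/6400 — 1 2/3 stops shorter (darker).
ISO: 160 → 200 → 250 → 320 → 400 → 500 → 640 → 800 → 1000 — 2 2/3 stops raised (brighter).
Net so far: 2/3 stop darker. Aperture: f/16 → f/14 → f/13.

f/13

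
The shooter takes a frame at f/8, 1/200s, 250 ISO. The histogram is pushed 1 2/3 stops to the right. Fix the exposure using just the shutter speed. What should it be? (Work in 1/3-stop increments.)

Overexposed by 1 2/3 stops → need 1 2/3 stops darker.
Shutter speed: 1/200 → 1/250 → 1/320 → 1/400 → 1/500 → 1/640.

1/640s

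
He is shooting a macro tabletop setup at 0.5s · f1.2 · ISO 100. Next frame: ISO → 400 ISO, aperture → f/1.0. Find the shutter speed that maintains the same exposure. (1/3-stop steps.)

1/13s

ISO: 100 → 125 → 160 → 200 → 250 → 320 → 400 — 2 stops higher (brighter).
Aperture: f/1.2 → f/1.1 → f/1.0 — 2/3 stop wider (brighter).
Net change so far: 2 2/3 stops brighter. Offset with the shutter speed: 0.5 → 0.4 → 0.3 → 1/4 → 1/5 → 1/6 → 1/8 → 1/10 → 1/13.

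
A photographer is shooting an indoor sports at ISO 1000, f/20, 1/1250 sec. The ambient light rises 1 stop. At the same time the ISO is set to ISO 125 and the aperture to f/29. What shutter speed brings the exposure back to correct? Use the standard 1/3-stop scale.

1/160s

Scene light: 1 stop brighter.
ISO: 1000 → 800 → 640 → 500 → 400 → 320 → 250 → 200 → 160 → 125 — 3 stops dropped (darker).
Aperture: f/20 → f/22 → f/25 → f/29 — 1 stop smaller aperture (darker).
Net so far: 3 stops darker. Shutter speed: 1/1250 → 1/1000 → 1/800 → 1/640 → 1/500 → 1/400 → 1/320 → 1/250 → 1/200 → 1/160.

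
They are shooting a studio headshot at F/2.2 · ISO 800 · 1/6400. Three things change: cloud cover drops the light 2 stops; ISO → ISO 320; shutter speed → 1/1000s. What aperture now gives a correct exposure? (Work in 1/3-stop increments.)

f/1.8

Scene light: 2 stops darker.
ISO: 800 → 640 → 500 → 400 → 320 — 1 1/3 stops lower (darker).
Shutter speed: 1/6400 → 1/5000 → 1/4000 → 1/3200 → 1/2500 → 1/2000 → 1/1600 → 1/1250 → 1/1000 — 2 2/3 stops longer (brighter).
Net so far: 2/3 stop darker. Aperture: f/2.2 → f/2 → f/1.8.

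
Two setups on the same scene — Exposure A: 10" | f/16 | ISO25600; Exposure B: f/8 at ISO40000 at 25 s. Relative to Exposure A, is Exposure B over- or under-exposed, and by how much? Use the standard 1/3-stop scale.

4 stops brighter

Aperture: f/16 → f/14 → f/13 → f/11 → f/10 → f/9 → f/8 — 2 stops opened up (brighter).
Shutter speed: 10 → 13 → 15 → 20 → 25 — 1 1/3 stops longer (brighter).
ISO: 25600 → 32000 → 40000 — 2/3 stop higher (brighter).
Net: +2 +1 1/3 +2/3 = +4 stops.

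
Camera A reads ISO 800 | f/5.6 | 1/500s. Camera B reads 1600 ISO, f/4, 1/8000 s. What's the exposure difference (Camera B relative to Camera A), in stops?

Aperture: f/5.6 → f/4 — 1 stop opened up (brighter).
Shutter speed: 1/500 → 1/1000 → 1/2000 → 1/4000 → 1/8000 — 4 stops shorter (darker).
ISO: 800 → 1600 — 1 stop raised (brighter).
Net: +1 −4 +1 = −2 stops.

2 stops darker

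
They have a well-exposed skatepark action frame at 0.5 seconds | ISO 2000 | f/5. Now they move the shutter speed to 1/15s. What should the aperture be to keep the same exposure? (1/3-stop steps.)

f/1.8

Shutter speed: 0.5 → 0.4 → 0.3 → 1/4 → 1/5 → 1/6 → 1/8 → 1/10 → 1/13 → 1/15 — 3 stops shorter (darker).
Need 3 stops brighter from the aperture: f/5 → f/4.5 → f/4 → f/3.5 → f/3.2 → f/2.8 → f/2.5 → f/2.2 → f/2 → f/1.8.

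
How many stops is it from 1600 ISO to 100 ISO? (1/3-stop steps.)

1600 → 1250 → 1000 → 800 → 640 → 500 → 400 → 320 → 250 → 200 → 160 → 125 → 100 — count the steps: 12 third-stops = 4 stops.

4 stops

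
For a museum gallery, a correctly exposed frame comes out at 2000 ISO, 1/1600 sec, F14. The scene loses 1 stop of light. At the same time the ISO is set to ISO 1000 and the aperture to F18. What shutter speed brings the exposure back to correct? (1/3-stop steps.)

Scene light: 1 stop darker.
ISO: 2000 → 1600 → 1250 → 1000 — 1 stop dropped (darker).
Aperture: f/14 → f/16 → f/18 — 2/3 stop narrower (darker).
Net so far: 2 2/3 stops darker. Shutter speed: 1/1600 → 1/1250 → 1/1000 → 1/800 → 1/640 → 1/500 → 1/400 → 1/320 → 1/250.

1/250s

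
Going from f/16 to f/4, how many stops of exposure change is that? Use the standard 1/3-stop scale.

4 stops

f/16 → f/14 → f/13 → f/11 → f/10 → f/9 → f/8 → f/7.1 → f/6.3 → f/5.6 → f/5 → f/4.5 → f/4 — count the steps: 12 third-stops = 4 stops.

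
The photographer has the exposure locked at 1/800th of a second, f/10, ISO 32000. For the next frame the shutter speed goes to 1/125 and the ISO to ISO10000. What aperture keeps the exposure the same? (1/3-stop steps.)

f/14

Shutter speed: 1/800 → 1/640 → 1/500 → 1/400 → 1/320 → 1/250 → 1/200 → 1/160 → 1/125 — 2 2/3 stops slower (brighter).
ISO: 32000 → 25600 → 20000 → 16000 → 12800 → 10000 — 1 2/3 stops lower (darker).
Net change so far: 1 stop brighter. Offset with the aperture: f/10 → f/11 → f/13 → f/14.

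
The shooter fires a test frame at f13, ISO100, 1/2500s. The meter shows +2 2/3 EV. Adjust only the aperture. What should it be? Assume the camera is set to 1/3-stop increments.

f/32

Overexposed by 2 2/3 stops → need 2 2/3 stops darker.
Aperture: f/13 → f/14 → f/16 → f/18 → f/20 → f/22 → f/25 → f/29 → f/32.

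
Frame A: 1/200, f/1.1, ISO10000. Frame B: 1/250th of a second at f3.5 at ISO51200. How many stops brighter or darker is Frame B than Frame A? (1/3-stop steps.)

1 1/3 stops darker

Aperture: f/1.1 → f/1.2 → f/1.4 → f/1.6 → f/1.8 → f/2 → f/2.2 → f/2.5 → f/2.8 → f/3.2 → f/3.5 — 3 1/3 stops smaller aperture (darker).
Shutter speed: 1/200 → 1/250 — 1/3 stop faster (darker).
ISO: 10000 → 12800 → 16000 → 20000 → 25600 → 32000 → 40000 → 51200 — 2 1/3 stops raised (brighter).
Net: −3 1/3 −1/3 +2 1/3 = −1 1/3 stops.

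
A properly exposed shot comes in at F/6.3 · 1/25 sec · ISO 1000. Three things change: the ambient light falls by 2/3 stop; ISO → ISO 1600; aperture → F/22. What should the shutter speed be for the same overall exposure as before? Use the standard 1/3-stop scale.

0.5 s

Scene light: 2/3 stop darker.
ISO: 1000 → 1250 → 1600 — 2/3 stop raised (brighter).
Aperture: f/6.3 → f/7.1 → f/8 → f/9 → f/10 → f/11 → f/13 → f/14 → f/16 → f/18 → f/20 → f/22 — 3 2/3 stops stopped down (darker).
Net so far: 3 2/3 stops darker. Shutter speed: 1/25 → 1/20 → 1/15 → 1/13 → 1/10 → 1/8 → 1/6 → 1/5 → 1/4 → 0.3 → 0.4 → 0.5.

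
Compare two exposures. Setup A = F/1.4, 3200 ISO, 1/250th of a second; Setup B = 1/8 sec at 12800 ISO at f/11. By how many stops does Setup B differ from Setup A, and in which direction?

Aperture: f/1.4 → f/2 → f/2.8 → f/4 → f/5.6 → f/8 → f/11 — 6 stops stopped down (darker).
Shutter speed: 1/250 → 1/125 → 1/60 → 1/30 → 1/15 → 1/8 — 5 stops slower (brighter).
ISO: 3200 → 6400 → 12800 — 2 stops raised (brighter).
Net: −6 +5 +2 = +1 stop.

1 stop brighter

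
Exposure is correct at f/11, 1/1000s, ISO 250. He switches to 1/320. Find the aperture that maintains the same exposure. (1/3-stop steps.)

Shutter speed: 1/1000 → 1/800 → 1/640 → 1/500 → 1/400 → 1/320 — 1 2/3 stops longer (brighter).
Need 1 2/3 stops darker from the aperture: f/11 → f/13 → f/14 → f/16 → f/18 → f/20.

f/20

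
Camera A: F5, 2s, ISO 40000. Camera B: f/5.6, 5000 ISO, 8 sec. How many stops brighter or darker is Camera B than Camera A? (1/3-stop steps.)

Aperture: f/5 → f/5.6 — 1/3 stop stopped down (darker).
Shutter speed: 2 → 2.5 → 3.2 → 4 → 5 → 6 → 8 — 2 stops longer (brighter).
ISO: 40000 → 32000 → 25600 → 20000 → 16000 → 12800 → 10000 → 8000 → 6400 → 5000 — 3 stops lower (darker).
Net: −1/3 +2 −3 = −1 1/3 stops.

1 1/3 stops darker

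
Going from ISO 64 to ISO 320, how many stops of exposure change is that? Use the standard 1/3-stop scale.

2 1/3 stops

64 → 80 → 100 → 125 → 160 → 200 → 250 → 320 — count the steps: 7 third-stops = 2 1/3 stops.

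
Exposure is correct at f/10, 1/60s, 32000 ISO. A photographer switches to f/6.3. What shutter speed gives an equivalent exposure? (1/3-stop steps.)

Aperture: f/10 → f/9 → f/8 → f/7.1 → f/6.3 — 1 1/3 stops larger aperture (brighter).
Need 1 1/3 stops darker from the shutter speed: 1/60 → 1/80 → 1/100 → 1/125 → 1/160.

1/160s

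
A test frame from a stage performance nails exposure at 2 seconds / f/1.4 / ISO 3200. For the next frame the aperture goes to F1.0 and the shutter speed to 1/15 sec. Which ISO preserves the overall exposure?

ISO 51200

Aperture: f/1.4 → f/1.0 — 1 stop larger aperture (brighter).
Shutter speed: 2 → 1 → 1/2 → 1/4 → 1/8 → 1/15 — 5 stops shorter (darker).
Net change so far: 4 stops darker. Offset with the ISO: 3200 → 6400 → 12800 → 25600 → 51200.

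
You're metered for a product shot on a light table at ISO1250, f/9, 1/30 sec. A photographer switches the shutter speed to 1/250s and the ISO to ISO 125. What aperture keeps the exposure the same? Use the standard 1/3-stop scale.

f/1.0

Shutter speed: 1/30 → 1/40 → 1/50 → 1/60 → 1/80 → 1/100 → 1/125 → 1/160 → 1/200 → 1/250 — 3 stops shorter (darker).
ISO: 1250 → 1000 → 800 → 640 → 500 → 400 → 320 → 250 → 200 → 160 → 125 — 3 1/3 stops dropped (darker).
Net change so far: 6 1/3 stops darker. Offset with the aperture: f/9 → f/8 → f/7.1 → f/6.3 → f/5.6 → f/5 → f/4.5 → f/4 → f/3.5 → f/3.2 → f/2.8 → f/2.5 → f/2.2 → f/2 → f/1.8 → f/1.6 → f/1.4 → f/1.2 → f/1.1 → f/1.0.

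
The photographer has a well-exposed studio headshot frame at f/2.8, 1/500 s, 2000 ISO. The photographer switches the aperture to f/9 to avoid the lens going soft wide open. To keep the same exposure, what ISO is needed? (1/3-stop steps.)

Aperture: f/2.8 → f/3.2 → f/3.5 → f/4 → f/4.5 → f/5 → f/5.6 → f/6.3 → f/7.1 → f/8 → f/9 — 3 1/3 stops narrower (darker).
Need 3 1/3 stops brighter from the ISO: 2000 → 2500 → 3200 → 4000 → 5000 → 6400 → 8000 → 10000 → 12800 → 16000 → 20000.

ISO 20000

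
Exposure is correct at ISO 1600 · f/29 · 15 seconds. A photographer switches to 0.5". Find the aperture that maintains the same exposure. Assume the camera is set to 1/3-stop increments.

Shutter speed: 15 → 13 → 10 → 8 → 6 → 5 → 4 → 3.2 → 2.5 → 2 → 1.6 → 1.3 → 1 → 0.8 → 0.6 → 0.5 — 5 stops shorter (darker).
Need 5 stops brighter from the aperture: f/29 → f/25 → f/22 → f/20 → f/18 → f/16 → f/14 → f/13 → f/11 → f/10 → f/9 → f/8 → f/7.1 → f/6.3 → f/5.6 → f/5.

f/5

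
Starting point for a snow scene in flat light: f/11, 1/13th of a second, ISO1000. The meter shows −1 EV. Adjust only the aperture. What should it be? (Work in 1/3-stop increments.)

Underexposed by 1 stop → need 1 stop brighter.
Aperture: f/11 → f/10 → f/9 → f/8.

f/8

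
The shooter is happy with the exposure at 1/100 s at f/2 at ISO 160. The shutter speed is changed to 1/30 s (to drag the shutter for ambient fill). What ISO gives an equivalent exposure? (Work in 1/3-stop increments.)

ISO 50

Shutter speed: 1/100 → 1/80 → 1/60 → 1/50 → 1/40 → 1/30 — 1 2/3 stops slower (brighter).
Need 1 2/3 stops darker from the ISO: 160 → 125 → 100 → 80 → 64 → 50.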